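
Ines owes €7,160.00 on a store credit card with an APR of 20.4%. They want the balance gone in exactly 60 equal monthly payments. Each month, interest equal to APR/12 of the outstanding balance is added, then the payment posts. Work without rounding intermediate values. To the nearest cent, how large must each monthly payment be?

Monthly rate r = 20.4%/12 = 1.7% = 0.017.
Level-payment amortization: P = B₀·r / (1 − (1+r)^(−n)) = 7160.00·0.017 / (1 − 1.017^(−60)).
Denominator 1 − (1+r)^(−60) = 0.636300399.
P = 121.72 / 0.636300399 ≈ 191.29.

€191.29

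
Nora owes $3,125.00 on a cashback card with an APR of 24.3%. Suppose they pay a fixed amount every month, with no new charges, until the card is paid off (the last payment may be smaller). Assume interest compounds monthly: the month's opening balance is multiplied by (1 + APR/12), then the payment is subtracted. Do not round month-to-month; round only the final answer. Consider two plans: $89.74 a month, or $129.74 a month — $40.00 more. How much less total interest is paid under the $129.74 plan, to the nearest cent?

$1,137.67

Monthly rate r = 24.3%/12 = 2.025% = 0.02025.
At $89.74/mo: n = ⌈−ln(1 − rB₀/P)/ln(1+r)⌉ = 61 payments (last $82.73); total interest = total paid − $3,125.00 = $2,342.13.
At $129.74/mo: 34 payments (last $48.04); total interest $1,204.46.
Interest saved = $2,342.13 − $1,204.46 = $1,137.67.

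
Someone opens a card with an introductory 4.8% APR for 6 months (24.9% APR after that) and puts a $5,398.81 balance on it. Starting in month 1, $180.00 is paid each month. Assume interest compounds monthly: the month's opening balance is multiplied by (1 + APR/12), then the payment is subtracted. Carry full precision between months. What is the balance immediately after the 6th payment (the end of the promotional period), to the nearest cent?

$4,438.83

Promo months 1–6 at r₀ = 4.8%/12 = 0.004; months 7+ at r₁ = 24.9%/12 = 0.02075.
After month 6: iterate B ← B·(1+r₀) − $180.00 for 6 months → $4,438.83.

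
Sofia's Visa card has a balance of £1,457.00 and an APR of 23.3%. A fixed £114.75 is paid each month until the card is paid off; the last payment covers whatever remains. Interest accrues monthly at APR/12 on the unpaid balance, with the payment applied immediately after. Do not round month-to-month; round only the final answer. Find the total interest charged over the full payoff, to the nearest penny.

£232.35

Monthly rate r = 23.3%/12 = 1.94167% = 0.0194167.
Payoff takes n = ⌈−ln(1 − rB₀/P)/ln(1+r)⌉ = ⌈14.720⌉ = 15 payments; the last is £82.85.
Total paid = 14·£114.75 + £82.85 = £1,689.35.
Total interest = total paid − principal = £1,689.35 − £1,457.00 = £232.35.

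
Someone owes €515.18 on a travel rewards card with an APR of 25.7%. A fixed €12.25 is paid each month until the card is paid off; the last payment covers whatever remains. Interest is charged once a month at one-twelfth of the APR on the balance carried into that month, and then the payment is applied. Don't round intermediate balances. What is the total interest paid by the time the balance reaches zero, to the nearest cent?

Monthly rate r = 25.7%/12 = 2.14167% = 0.0214167.
Payoff takes n = ⌈−ln(1 − rB₀/P)/ln(1+r)⌉ = ⌈108.987⌉ = 109 payments; the last is €12.09.
Total paid = 108·€12.25 + €12.09 = €1,335.09.
Total interest = total paid − principal = €1,335.09 − €515.18 = €819.91.

€819.91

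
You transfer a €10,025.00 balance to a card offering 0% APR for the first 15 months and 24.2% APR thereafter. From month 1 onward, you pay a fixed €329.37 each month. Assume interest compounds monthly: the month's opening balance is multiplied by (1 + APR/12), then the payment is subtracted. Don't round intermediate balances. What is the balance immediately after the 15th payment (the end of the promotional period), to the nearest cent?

€5,084.45

Promo months 1–15 at r₀ = 0%/12 = 0; months 16+ at r₁ = 24.2%/12 = 0.0201667.
After month 15 (no interest yet): B = €10,025.00 − 15·€329.37 = €5,084.45.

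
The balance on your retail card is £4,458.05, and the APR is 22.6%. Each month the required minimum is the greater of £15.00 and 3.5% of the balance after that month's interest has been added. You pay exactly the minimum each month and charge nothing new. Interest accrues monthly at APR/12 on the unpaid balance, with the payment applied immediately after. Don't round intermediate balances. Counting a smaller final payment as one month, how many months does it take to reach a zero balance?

Monthly rate r = 22.6%/12 = 1.88333% = 0.0188333.
While 3.5% of the post-interest balance exceeds £15.00, each month B ← (B·(1+r))·(1 − 0.035), i.e. B shrinks by the factor (1+r)·0.965 = 0.98317.
This holds for months 1–140. Entering month 141 the balance is £414.39; 3.5% of the post-interest balance is now below £15.00, so the flat £15.00 minimum applies from here.
From month 141 a fixed £15.00 at rate r clears £414.39 in 40 more payments. Total: 140 + 40 = 180 months.

180 months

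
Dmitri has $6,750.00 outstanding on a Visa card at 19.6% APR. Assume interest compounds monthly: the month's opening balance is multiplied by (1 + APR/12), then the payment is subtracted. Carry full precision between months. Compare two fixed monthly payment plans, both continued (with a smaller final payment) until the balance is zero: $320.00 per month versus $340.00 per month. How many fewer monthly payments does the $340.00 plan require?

2 fewer payments

Monthly rate r = 19.6%/12 = 1.63333% = 0.0163333.
At $320.00/mo: n = ⌈−ln(1 − rB₀/P)/ln(1+r)⌉ = 27 payments (last $23.26); total interest = total paid − $6,750.00 = $1,593.26.
At $340.00/mo: 25 payments (last $65.92); total interest $1,475.92.
Payments saved = 27 − 25 = 2.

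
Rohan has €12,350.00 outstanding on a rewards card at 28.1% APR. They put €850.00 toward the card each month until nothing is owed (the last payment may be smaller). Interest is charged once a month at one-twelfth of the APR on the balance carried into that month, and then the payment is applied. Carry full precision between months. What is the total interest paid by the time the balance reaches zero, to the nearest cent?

Monthly rate r = 28.1%/12 = 2.34167% = 0.0234167.
Payoff takes n = ⌈−ln(1 − rB₀/P)/ln(1+r)⌉ = ⌈17.966⌉ = 18 payments; the last is €821.82.
Total paid = 17·€850.00 + €821.82 = €15,271.82.
Total interest = total paid − principal = €15,271.82 − €12,350.00 = €2,921.82.

€2,921.82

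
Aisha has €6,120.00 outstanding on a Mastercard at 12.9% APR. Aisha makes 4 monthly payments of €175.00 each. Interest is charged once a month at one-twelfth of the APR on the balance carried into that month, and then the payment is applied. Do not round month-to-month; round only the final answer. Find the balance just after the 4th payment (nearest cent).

Monthly rate r = 12.9%/12 = 1.075% = 0.01075.
Each month: B ← B·(1+r) − €175.00.
Month 1: interest €65.79; balance after payment €6,010.79.
Month 2: interest €64.62; balance after payment €5,900.41.
Month 3: interest €63.43; balance after payment €5,788.84.
Month 4: interest €62.23; balance after payment €5,676.07.

€5,676.07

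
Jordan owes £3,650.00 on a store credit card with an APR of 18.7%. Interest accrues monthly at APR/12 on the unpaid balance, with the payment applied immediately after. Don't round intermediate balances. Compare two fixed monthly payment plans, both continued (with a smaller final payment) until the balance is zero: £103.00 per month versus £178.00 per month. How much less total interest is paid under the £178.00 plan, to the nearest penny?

£920.01

Monthly rate r = 18.7%/12 = 1.55833% = 0.0155833.
At £103.00/mo: n = ⌈−ln(1 − rB₀/P)/ln(1+r)⌉ = 52 payments (last £98.90); total interest = total paid − £3,650.00 = £1,701.90.
At £178.00/mo: 25 payments (last £159.89); total interest £781.89.
Interest saved = £1,701.90 − £781.89 = £920.01.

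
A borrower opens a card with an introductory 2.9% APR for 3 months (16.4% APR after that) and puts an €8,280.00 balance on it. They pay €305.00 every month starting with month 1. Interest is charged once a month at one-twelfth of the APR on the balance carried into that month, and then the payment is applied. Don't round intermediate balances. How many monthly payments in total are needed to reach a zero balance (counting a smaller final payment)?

33 payments

Promo months 1–3 at r₀ = 2.9%/12 = 0.00241667; months 4+ at r₁ = 16.4%/12 = 0.0136667.
After month 3: iterate B ← B·(1+r₀) − €305.00 for 3 months → €7,422.96.
Then at r₁ with €305.00/mo: n₂ = −ln(1 − r₁·B/P)/ln(1+r₁) ≈ 29.79 → 30 more payments.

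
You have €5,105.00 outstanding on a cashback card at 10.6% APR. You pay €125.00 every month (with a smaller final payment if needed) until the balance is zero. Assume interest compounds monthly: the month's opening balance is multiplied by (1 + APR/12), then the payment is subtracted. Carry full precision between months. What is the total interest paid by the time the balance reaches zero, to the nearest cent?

€1,255.03

Monthly rate r = 10.6%/12 = 0.883333% = 0.00883333.
Payoff takes n = ⌈−ln(1 − rB₀/P)/ln(1+r)⌉ = ⌈50.880⌉ = 51 payments; the last is €110.03.
Total paid = 50·€125.00 + €110.03 = €6,360.03.
Total interest = total paid − principal = €6,360.03 − €5,105.00 = €1,255.03.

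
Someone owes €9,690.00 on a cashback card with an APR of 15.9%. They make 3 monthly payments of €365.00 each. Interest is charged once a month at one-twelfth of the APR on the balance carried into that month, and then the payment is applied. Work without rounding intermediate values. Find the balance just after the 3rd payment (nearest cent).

Monthly rate r = 15.9%/12 = 1.325% = 0.01325.
Each month: B ← B·(1+r) − €365.00.
Month 1: interest €128.39; balance after payment €9,453.39.
Month 2: interest €125.26; balance after payment €9,213.65.
Month 3: interest €122.08; balance after payment €8,970.73.

€8,970.73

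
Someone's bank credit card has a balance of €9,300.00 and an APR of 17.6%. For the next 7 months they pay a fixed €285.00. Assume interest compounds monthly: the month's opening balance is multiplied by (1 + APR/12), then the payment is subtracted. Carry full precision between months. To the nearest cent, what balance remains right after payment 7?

Monthly rate r = 17.6%/12 = 1.46667% = 0.0146667.
Each month: B ← B·(1+r) − €285.00.
Month 1: interest €136.40; balance after payment €9,151.40.
Month 2: interest €134.22; balance after payment €9,000.62.
Month 3: interest €132.01; balance after payment €8,847.63.
Month 4: interest €129.77; balance after payment €8,692.39.
Month 5: interest €127.49; balance after payment €8,534.88.
Month 6: interest €125.18; balance after payment €8,375.06.
Month 7: interest €122.83; balance after payment €8,212.90.

€8,212.90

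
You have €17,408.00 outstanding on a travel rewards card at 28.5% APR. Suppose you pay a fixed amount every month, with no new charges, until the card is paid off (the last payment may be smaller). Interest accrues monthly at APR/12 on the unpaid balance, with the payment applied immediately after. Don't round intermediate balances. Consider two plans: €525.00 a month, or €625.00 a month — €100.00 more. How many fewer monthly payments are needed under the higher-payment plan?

19 fewer payments

Monthly rate r = 28.5%/12 = 2.375% = 0.02375.
At €525.00/mo: n = ⌈−ln(1 − rB₀/P)/ln(1+r)⌉ = 66 payments (last €517.49); total interest = total paid − €17,408.00 = €17,234.49.
At €625.00/mo: 47 payments (last €94.52); total interest €11,436.52.
Payments saved = 66 − 47 = 19.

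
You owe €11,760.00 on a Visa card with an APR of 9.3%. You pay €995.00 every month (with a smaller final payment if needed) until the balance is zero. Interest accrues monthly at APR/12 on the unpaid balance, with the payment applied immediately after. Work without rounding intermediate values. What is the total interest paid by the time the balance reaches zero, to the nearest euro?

Monthly rate r = 9.3%/12 = 0.775% = 0.00775.
Payoff takes n = ⌈−ln(1 − rB₀/P)/ln(1+r)⌉ = ⌈12.444⌉ = 13 payments; the last is €442.61.
Total paid = 12·€995.00 + €442.61 = €12,382.61.
Total interest = total paid − principal = €12,382.61 − €11,760.00 = €622.61.

€623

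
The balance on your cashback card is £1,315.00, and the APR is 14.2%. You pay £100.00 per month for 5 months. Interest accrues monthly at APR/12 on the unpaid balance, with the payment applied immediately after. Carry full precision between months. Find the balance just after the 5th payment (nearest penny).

Monthly rate r = 14.2%/12 = 1.18333% = 0.0118333.
Each month: B ← B·(1+r) − £100.00.
Month 1: interest £15.56; balance after payment £1,230.56.
Month 2: interest £14.56; balance after payment £1,145.12.
Month 3: interest £13.55; balance after payment £1,058.67.
Month 4: interest £12.53; balance after payment £971.20.
Month 5: interest £11.49; balance after payment £882.69.

£882.69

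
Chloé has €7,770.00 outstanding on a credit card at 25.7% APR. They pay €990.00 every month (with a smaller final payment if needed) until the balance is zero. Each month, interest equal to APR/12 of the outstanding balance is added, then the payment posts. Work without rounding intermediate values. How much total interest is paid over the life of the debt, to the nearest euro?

€830

Monthly rate r = 25.7%/12 = 2.14167% = 0.0214167.
Payoff takes n = ⌈−ln(1 − rB₀/P)/ln(1+r)⌉ = ⌈8.684⌉ = 9 payments; the last is €679.90.
Total paid = 8·€990.00 + €679.90 = €8,599.90.
Total interest = total paid − principal = €8,599.90 − €7,770.00 = €829.90.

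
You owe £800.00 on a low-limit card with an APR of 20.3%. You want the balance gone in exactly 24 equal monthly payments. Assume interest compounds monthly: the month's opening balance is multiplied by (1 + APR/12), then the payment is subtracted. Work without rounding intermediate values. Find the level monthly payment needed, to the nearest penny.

£40.83

Monthly rate r = 20.3%/12 = 1.69167% = 0.0169167.
Level-payment amortization: P = B₀·r / (1 − (1+r)^(−n)) = 800.00·0.0169167 / (1 − 1.01692^(−24)).
Denominator 1 − (1+r)^(−24) = 0.331423304.
P = 13.5333 / 0.331423304 ≈ 40.83.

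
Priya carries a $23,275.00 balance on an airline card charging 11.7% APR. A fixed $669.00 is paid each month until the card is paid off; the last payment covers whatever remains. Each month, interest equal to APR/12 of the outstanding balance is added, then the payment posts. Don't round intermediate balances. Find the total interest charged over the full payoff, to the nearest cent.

$5,292.68

Monthly rate r = 11.7%/12 = 0.975% = 0.00975.
Payoff takes n = ⌈−ln(1 − rB₀/P)/ln(1+r)⌉ = ⌈42.701⌉ = 43 payments; the last is $469.68.
Total paid = 42·$669.00 + $469.68 = $28,567.68.
Total interest = total paid − principal = $28,567.68 − $23,275.00 = $5,292.68.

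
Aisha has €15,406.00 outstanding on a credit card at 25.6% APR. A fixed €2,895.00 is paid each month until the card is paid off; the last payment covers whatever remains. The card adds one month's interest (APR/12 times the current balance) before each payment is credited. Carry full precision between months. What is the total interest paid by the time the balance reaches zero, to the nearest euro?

Monthly rate r = 25.6%/12 = 2.13333% = 0.0213333.
Payoff takes n = ⌈−ln(1 − rB₀/P)/ln(1+r)⌉ = ⌈5.709⌉ = 6 payments; the last is €2,058.00.
Total paid = 5·€2,895.00 + €2,058.00 = €16,533.00.
Total interest = total paid − principal = €16,533.00 − €15,406.00 = €1,127.00.

€1,127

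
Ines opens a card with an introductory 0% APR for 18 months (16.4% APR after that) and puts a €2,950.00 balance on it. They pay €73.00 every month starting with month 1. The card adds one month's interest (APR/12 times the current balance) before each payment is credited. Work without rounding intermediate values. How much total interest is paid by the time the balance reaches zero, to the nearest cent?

Promo months 1–18 at r₀ = 0%/12 = 0; months 19+ at r₁ = 16.4%/12 = 0.0136667.
After month 18 (no interest yet): B = €2,950.00 − 18·€73.00 = €1,636.00.
Then at r₁ with €73.00/mo: n₂ = −ln(1 − r₁·B/P)/ln(1+r₁) ≈ 26.94 → 27 more payments.
Total paid = 44·€73.00 + €68.67 = €3,280.67; interest = €3,280.67 − €2,950.00 = €330.67.

€330.67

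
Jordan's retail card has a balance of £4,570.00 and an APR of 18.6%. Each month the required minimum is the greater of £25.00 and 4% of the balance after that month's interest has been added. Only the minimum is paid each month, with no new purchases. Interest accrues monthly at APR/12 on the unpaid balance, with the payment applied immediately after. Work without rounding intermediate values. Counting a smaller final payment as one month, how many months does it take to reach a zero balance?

111 months

Monthly rate r = 18.6%/12 = 1.55% = 0.0155.
While 4% of the post-interest balance exceeds £25.00, each month B ← (B·(1+r))·(1 − 0.04), i.e. B shrinks by the factor (1+r)·0.96 = 0.97488.
This holds for months 1–79. Entering month 80 the balance is £612.43; 4% of the post-interest balance is now below £25.00, so the flat £25.00 minimum applies from here.
From month 80 a fixed £25.00 at rate r clears £612.43 in 32 more payments. Total: 79 + 32 = 111 months.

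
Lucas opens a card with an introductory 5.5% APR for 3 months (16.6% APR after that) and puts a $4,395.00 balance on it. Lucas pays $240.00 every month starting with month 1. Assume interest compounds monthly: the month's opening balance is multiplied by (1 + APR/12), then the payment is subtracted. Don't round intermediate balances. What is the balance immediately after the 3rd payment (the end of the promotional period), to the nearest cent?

Promo months 1–3 at r₀ = 5.5%/12 = 0.00458333; months 4+ at r₁ = 16.6%/12 = 0.0138333.
After month 3: iterate B ← B·(1+r₀) − $240.00 for 3 months → $3,732.40.

$3,732.40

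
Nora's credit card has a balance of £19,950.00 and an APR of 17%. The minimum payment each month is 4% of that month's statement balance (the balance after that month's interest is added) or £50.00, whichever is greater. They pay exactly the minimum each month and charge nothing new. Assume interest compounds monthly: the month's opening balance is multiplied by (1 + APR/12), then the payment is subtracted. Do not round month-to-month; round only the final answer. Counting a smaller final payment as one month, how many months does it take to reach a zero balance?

Monthly rate r = 17%/12 = 1.41667% = 0.0141667.
While 4% of the post-interest balance exceeds £50.00, each month B ← (B·(1+r))·(1 − 0.04), i.e. B shrinks by the factor (1+r)·0.96 = 0.9736.
This holds for months 1–105. Entering month 106 the balance is £1,201.99; 4% of the post-interest balance is now below £50.00, so the flat £50.00 minimum applies from here.
From month 106 a fixed £50.00 at rate r clears £1,201.99 in 30 more payments. Total: 105 + 30 = 135 months.

135 months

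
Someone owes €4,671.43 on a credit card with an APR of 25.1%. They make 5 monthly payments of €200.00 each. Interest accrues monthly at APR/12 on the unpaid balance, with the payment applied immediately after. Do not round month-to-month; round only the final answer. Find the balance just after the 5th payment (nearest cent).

Monthly rate r = 25.1%/12 = 2.09167% = 0.0209167.
Each month: B ← B·(1+r) − €200.00.
Month 1: interest €97.71; balance after payment €4,569.14.
Month 2: interest €95.57; balance after payment €4,464.71.
Month 3: interest €93.39; balance after payment €4,358.10.
Month 4: interest €91.16; balance after payment €4,249.26.
Month 5: interest €88.88; balance after payment €4,138.14.

€4,138.14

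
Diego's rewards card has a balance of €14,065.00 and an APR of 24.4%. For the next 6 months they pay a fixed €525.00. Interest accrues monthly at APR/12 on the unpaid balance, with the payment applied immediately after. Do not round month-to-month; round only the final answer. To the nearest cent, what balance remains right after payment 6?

Monthly rate r = 24.4%/12 = 2.03333% = 0.0203333.
Each month: B ← B·(1+r) − €525.00.
Month 1: interest €285.99; balance after payment €13,825.99.
Month 2: interest €281.13; balance after payment €13,582.12.
Month 3: interest €276.17; balance after payment €13,333.29.
Month 4: interest €271.11; balance after payment €13,079.40.
Month 5: interest €265.95; balance after payment €12,820.34.
Month 6: interest €260.68; balance after payment €12,556.02.

€12,556.02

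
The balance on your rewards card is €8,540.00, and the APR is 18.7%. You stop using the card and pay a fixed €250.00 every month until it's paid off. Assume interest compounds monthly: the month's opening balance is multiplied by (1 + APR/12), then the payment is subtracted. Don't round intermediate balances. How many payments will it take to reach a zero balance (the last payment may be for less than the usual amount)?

Monthly rate r = 18.7%/12 = 1.55833% = 0.0155833.
Recurrence: B ← B·(1+r) − €250.00.
Month 1: interest €133.08; balance after payment €8,423.08.
Month 2: interest €131.26; balance after payment €8,304.34.
Closed form: n = −ln(1 − rB₀/P)/ln(1+r) = −ln(0.46767)/ln(1.01558) ≈ 49.148, so the balance reaches zero during payment 50.

50 months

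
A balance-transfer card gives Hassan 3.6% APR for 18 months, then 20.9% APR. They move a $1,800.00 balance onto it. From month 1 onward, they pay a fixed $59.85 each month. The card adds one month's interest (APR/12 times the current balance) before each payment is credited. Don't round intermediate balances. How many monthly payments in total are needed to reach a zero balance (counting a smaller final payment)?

Promo months 1–18 at r₀ = 3.6%/12 = 0.003; months 19+ at r₁ = 20.9%/12 = 0.0174167.
After month 18: iterate B ← B·(1+r₀) − $59.85 for 18 months → $794.50.
Then at r₁ with $59.85/mo: n₂ = −ln(1 − r₁·B/P)/ln(1+r₁) ≈ 15.23 → 16 more payments.

34 payments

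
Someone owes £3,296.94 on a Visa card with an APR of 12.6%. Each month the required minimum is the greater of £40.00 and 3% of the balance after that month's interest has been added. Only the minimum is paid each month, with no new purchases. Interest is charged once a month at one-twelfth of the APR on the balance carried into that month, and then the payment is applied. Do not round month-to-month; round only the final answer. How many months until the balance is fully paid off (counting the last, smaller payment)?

87 months

Monthly rate r = 12.6%/12 = 1.05% = 0.0105.
While 3% of the post-interest balance exceeds £40.00, each month B ← (B·(1+r))·(1 − 0.03), i.e. B shrinks by the factor (1+r)·0.97 = 0.98018.
This holds for months 1–46. Entering month 47 the balance is £1,313.05; 3% of the post-interest balance is now below £40.00, so the flat £40.00 minimum applies from here.
From month 47 a fixed £40.00 at rate r clears £1,313.05 in 41 more payments. Total: 46 + 41 = 87 months.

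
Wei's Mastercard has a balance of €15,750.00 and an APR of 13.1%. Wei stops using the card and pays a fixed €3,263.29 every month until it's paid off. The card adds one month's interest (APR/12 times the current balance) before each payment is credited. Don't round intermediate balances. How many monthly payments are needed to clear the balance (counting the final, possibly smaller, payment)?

5 months

Monthly rate r = 13.1%/12 = 1.09167% = 0.0109167.
Recurrence: B ← B·(1+r) − €3,263.29.
Month 1: interest €171.94; balance after payment €12,658.65.
Month 2: interest €138.19; balance after payment €9,533.55.
Month 3: interest €104.07; balance after payment €6,374.33.
Month 4: interest €69.59; balance after payment €3,180.63.
Month 5: interest €34.72; balance after payment €0.00.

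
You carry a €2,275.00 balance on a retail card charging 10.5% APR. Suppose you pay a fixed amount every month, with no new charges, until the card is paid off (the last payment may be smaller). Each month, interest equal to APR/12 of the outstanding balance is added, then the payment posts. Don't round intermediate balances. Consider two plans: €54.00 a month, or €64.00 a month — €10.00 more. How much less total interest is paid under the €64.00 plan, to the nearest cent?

Monthly rate r = 10.5%/12 = 0.875% = 0.00875.
At €54.00/mo: n = ⌈−ln(1 − rB₀/P)/ln(1+r)⌉ = 53 payments (last €42.49); total interest = total paid − €2,275.00 = €575.49.
At €64.00/mo: 43 payments (last €49.00); total interest €462.00.
Interest saved = €575.49 − €462.00 = €113.49.

€113.49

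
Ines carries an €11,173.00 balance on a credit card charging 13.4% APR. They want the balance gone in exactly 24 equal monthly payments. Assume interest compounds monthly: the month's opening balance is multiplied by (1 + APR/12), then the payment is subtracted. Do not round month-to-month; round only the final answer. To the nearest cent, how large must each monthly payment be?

€533.29

Monthly rate r = 13.4%/12 = 1.11667% = 0.0111667.
Level-payment amortization: P = B₀·r / (1 − (1+r)^(−n)) = 11173.00·0.0111667 / (1 − 1.01117^(−24)).
Denominator 1 − (1+r)^(−24) = 0.233955268.
P = 124.765 / 0.233955268 ≈ 533.29.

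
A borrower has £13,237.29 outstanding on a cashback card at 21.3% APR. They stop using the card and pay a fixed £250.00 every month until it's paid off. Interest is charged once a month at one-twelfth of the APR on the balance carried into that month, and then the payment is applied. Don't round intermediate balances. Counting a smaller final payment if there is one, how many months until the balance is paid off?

Monthly rate r = 21.3%/12 = 1.775% = 0.01775.
Recurrence: B ← B·(1+r) − £250.00.
Month 1: interest £234.96; balance after payment £13,222.25.
Month 2: interest £234.69; balance after payment £13,206.95.
Closed form: n = −ln(1 − rB₀/P)/ln(1+r) = −ln(0.060152)/ln(1.01775) ≈ 159.760, so the balance reaches zero during payment 160.

160 months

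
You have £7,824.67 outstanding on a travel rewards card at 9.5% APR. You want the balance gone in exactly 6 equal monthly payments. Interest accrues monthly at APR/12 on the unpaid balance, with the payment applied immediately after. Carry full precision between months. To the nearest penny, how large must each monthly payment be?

£1,340.48

Monthly rate r = 9.5%/12 = 0.791667% = 0.00791667.
Level-payment amortization: P = B₀·r / (1 − (1+r)^(−n)) = 7824.67·0.00791667 / (1 − 1.00792^(−6)).
Denominator 1 − (1+r)^(−6) = 0.0462111523.
P = 61.9453 / 0.0462111523 ≈ 1340.48.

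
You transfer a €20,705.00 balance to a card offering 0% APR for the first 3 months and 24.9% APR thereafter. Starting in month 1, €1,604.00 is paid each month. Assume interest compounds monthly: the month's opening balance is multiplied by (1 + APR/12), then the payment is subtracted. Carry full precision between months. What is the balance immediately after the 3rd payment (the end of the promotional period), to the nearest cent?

€15,893.00

Promo months 1–3 at r₀ = 0%/12 = 0; months 4+ at r₁ = 24.9%/12 = 0.02075.
After month 3 (no interest yet): B = €20,705.00 − 3·€1,604.00 = €15,893.00.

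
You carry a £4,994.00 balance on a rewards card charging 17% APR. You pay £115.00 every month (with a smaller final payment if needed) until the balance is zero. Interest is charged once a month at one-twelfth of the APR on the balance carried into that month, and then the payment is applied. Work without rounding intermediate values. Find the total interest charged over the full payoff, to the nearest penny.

£2,813.53

Monthly rate r = 17%/12 = 1.41667% = 0.0141667.
Payoff takes n = ⌈−ln(1 − rB₀/P)/ln(1+r)⌉ = ⌈67.891⌉ = 68 payments; the last is £102.53.
Total paid = 67·£115.00 + £102.53 = £7,807.53.
Total interest = total paid − principal = £7,807.53 − £4,994.00 = £2,813.53.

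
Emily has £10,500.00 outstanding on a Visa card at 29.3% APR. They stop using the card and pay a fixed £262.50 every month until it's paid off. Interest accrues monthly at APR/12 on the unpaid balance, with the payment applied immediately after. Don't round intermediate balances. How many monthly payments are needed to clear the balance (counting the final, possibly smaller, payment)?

156 months

Monthly rate r = 29.3%/12 = 2.44167% = 0.0244167.
Recurrence: B ← B·(1+r) − £262.50.
Month 1: interest £256.38; balance after payment £10,493.88.
Month 2: interest £256.23; balance after payment £10,487.60.
Closed form: n = −ln(1 − rB₀/P)/ln(1+r) = −ln(0.023333)/ln(1.02442) ≈ 155.777, so the balance reaches zero during payment 156.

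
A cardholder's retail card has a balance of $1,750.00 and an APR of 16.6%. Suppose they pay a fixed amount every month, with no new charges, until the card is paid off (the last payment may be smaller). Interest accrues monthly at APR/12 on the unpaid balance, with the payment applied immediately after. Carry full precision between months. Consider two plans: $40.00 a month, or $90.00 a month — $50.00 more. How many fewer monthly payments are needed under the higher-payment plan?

45 fewer payments

Monthly rate r = 16.6%/12 = 1.38333% = 0.0138333.
At $40.00/mo: n = ⌈−ln(1 − rB₀/P)/ln(1+r)⌉ = 68 payments (last $26.02); total interest = total paid − $1,750.00 = $956.02.
At $90.00/mo: 23 payments (last $72.61); total interest $302.61.
Payments saved = 68 − 23 = 45.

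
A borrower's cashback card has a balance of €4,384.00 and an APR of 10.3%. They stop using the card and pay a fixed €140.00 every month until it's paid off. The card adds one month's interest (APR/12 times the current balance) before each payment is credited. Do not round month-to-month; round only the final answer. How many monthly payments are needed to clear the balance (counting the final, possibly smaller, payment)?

37 payments

Monthly rate r = 10.3%/12 = 0.858333% = 0.00858333.
Recurrence: B ← B·(1+r) − €140.00.
Month 1: interest €37.63; balance after payment €4,281.63.
Month 2: interest €36.75; balance after payment €4,178.38.
Closed form: n = −ln(1 − rB₀/P)/ln(1+r) = −ln(0.73122)/ln(1.00858) ≈ 36.627, so the balance reaches zero during payment 37.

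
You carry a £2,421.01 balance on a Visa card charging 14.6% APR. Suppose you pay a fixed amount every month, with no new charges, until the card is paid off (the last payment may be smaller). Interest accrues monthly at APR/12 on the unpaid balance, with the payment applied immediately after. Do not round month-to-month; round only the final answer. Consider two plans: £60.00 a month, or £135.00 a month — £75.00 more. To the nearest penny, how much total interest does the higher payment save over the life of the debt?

Monthly rate r = 14.6%/12 = 1.21667% = 0.0121667.
At £60.00/mo: n = ⌈−ln(1 − rB₀/P)/ln(1+r)⌉ = 56 payments (last £49.84); total interest = total paid − £2,421.01 = £928.83.
At £135.00/mo: 21 payments (last £47.95); total interest £326.94.
Interest saved = £928.83 − £326.94 = £601.89.

£601.89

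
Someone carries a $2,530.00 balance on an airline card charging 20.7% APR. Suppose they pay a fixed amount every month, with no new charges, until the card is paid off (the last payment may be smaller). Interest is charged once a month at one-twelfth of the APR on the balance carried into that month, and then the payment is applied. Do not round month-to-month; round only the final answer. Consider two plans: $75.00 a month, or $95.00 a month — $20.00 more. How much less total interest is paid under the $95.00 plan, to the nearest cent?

$407.59

Monthly rate r = 20.7%/12 = 1.725% = 0.01725.
At $75.00/mo: n = ⌈−ln(1 − rB₀/P)/ln(1+r)⌉ = 51 payments (last $74.07); total interest = total paid − $2,530.00 = $1,294.07.
At $95.00/mo: 36 payments (last $91.48); total interest $886.48.
Interest saved = $1,294.07 − $886.48 = $407.59.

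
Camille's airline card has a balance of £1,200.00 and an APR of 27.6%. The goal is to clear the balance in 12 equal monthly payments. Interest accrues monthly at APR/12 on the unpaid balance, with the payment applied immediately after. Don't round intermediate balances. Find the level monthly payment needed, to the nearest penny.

£115.57

Monthly rate r = 27.6%/12 = 2.3% = 0.023.
Level-payment amortization: P = B₀·r / (1 − (1+r)^(−n)) = 1200.00·0.023 / (1 − 1.023^(−12)).
Denominator 1 − (1+r)^(−12) = 0.23881119.
P = 27.6 / 0.23881119 ≈ 115.57.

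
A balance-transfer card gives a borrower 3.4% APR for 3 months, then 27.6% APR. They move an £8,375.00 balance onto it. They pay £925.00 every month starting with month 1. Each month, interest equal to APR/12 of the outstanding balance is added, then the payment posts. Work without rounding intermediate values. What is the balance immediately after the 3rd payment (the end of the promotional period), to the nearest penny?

£5,663.52

Promo months 1–3 at r₀ = 3.4%/12 = 0.00283333; months 4+ at r₁ = 27.6%/12 = 0.023.
After month 3: iterate B ← B·(1+r₀) − £925.00 for 3 months → £5,663.52.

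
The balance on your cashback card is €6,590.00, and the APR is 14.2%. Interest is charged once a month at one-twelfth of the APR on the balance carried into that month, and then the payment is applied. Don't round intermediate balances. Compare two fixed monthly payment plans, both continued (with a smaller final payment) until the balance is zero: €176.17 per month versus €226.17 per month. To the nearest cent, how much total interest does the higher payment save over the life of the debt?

€625.53

Monthly rate r = 14.2%/12 = 1.18333% = 0.0118333.
At €176.17/mo: n = ⌈−ln(1 − rB₀/P)/ln(1+r)⌉ = 50 payments (last €122.01); total interest = total paid − €6,590.00 = €2,164.34.
At €226.17/mo: 36 payments (last €212.86); total interest €1,538.81.
Interest saved = €2,164.34 − €1,538.81 = €625.53.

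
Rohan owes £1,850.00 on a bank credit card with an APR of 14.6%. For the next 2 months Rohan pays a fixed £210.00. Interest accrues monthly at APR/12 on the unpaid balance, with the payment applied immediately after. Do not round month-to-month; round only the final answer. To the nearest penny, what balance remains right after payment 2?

£1,472.74

Monthly rate r = 14.6%/12 = 1.21667% = 0.0121667.
Each month: B ← B·(1+r) − £210.00.
Month 1: interest £22.51; balance after payment £1,662.51.
Month 2: interest £20.23; balance after payment £1,472.74.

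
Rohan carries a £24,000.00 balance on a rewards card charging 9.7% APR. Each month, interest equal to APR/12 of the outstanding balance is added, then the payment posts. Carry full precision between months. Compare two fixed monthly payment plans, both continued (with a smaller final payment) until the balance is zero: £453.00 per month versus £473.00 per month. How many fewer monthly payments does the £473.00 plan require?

4 fewer payments

Monthly rate r = 9.7%/12 = 0.808333% = 0.00808333.
At £453.00/mo: n = ⌈−ln(1 − rB₀/P)/ln(1+r)⌉ = 70 payments (last £200.55); total interest = total paid − £24,000.00 = £7,457.55.
At £473.00/mo: 66 payments (last £269.50); total interest £7,014.50.
Payments saved = 70 − 66 = 4.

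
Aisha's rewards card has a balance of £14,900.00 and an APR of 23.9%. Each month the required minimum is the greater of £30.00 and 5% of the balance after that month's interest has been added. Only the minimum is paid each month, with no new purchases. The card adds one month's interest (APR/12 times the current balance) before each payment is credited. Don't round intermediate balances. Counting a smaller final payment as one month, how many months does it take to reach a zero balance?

Monthly rate r = 23.9%/12 = 1.99167% = 0.0199167.
While 5% of the post-interest balance exceeds £30.00, each month B ← (B·(1+r))·(1 − 0.05), i.e. B shrinks by the factor (1+r)·0.95 = 0.96892.
This holds for months 1–103. Entering month 104 the balance is £576.61; 5% of the post-interest balance is now below £30.00, so the flat £30.00 minimum applies from here.
From month 104 a fixed £30.00 at rate r clears £576.61 in 25 more payments. Total: 103 + 25 = 128 months.

128 months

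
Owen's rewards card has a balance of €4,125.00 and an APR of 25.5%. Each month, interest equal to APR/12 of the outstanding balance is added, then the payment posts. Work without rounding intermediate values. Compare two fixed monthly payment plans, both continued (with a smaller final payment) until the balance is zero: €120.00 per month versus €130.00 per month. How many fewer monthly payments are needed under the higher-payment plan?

Monthly rate r = 25.5%/12 = 2.125% = 0.02125.
At €120.00/mo: n = ⌈−ln(1 − rB₀/P)/ln(1+r)⌉ = 63 payments (last €42.37); total interest = total paid − €4,125.00 = €3,357.37.
At €130.00/mo: 54 payments (last €45.21); total interest €2,810.21.
Payments saved = 63 − 54 = 9.

9 fewer payments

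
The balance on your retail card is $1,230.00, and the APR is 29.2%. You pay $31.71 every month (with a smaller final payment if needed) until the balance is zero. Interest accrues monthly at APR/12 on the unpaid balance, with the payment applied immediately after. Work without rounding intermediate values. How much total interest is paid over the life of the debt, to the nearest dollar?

Monthly rate r = 29.2%/12 = 2.43333% = 0.0243333.
Payoff takes n = ⌈−ln(1 − rB₀/P)/ln(1+r)⌉ = ⌈119.791⌉ = 120 payments; the last is $25.15.
Total paid = 119·$31.71 + $25.15 = $3,798.64.
Total interest = total paid − principal = $3,798.64 − $1,230.00 = $2,568.64.

$2,569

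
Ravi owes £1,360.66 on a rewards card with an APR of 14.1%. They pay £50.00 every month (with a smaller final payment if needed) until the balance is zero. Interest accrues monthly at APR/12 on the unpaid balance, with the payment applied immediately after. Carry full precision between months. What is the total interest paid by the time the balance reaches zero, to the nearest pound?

Monthly rate r = 14.1%/12 = 1.175% = 0.01175.
Payoff takes n = ⌈−ln(1 − rB₀/P)/ln(1+r)⌉ = ⌈32.984⌉ = 33 payments; the last is £49.20.
Total paid = 32·£50.00 + £49.20 = £1,649.20.
Total interest = total paid − principal = £1,649.20 − £1,360.66 = £288.54.

£289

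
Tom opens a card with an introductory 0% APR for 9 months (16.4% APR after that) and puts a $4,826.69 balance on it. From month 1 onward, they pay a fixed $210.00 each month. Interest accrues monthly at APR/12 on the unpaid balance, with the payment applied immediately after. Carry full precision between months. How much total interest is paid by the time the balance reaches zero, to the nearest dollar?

Promo months 1–9 at r₀ = 0%/12 = 0; months 10+ at r₁ = 16.4%/12 = 0.0136667.
After month 9 (no interest yet): B = $4,826.69 − 9·$210.00 = $2,936.69.
Then at r₁ with $210.00/mo: n₂ = −ln(1 − r₁·B/P)/ln(1+r₁) ≈ 15.63 → 16 more payments.
Total paid = 24·$210.00 + $131.68 = $5,171.68; interest = $5,171.68 − $4,826.69 = $344.99.

$345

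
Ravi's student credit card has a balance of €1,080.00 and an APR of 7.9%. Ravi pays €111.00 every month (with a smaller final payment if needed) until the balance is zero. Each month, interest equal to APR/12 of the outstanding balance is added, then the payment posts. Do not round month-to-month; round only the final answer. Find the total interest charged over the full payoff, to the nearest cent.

Monthly rate r = 7.9%/12 = 0.658333% = 0.00658333.
Payoff takes n = ⌈−ln(1 − rB₀/P)/ln(1+r)⌉ = ⌈10.088⌉ = 11 payments; the last is €9.84.
Total paid = 10·€111.00 + €9.84 = €1,119.84.
Total interest = total paid − principal = €1,119.84 − €1,080.00 = €39.84.

€39.84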